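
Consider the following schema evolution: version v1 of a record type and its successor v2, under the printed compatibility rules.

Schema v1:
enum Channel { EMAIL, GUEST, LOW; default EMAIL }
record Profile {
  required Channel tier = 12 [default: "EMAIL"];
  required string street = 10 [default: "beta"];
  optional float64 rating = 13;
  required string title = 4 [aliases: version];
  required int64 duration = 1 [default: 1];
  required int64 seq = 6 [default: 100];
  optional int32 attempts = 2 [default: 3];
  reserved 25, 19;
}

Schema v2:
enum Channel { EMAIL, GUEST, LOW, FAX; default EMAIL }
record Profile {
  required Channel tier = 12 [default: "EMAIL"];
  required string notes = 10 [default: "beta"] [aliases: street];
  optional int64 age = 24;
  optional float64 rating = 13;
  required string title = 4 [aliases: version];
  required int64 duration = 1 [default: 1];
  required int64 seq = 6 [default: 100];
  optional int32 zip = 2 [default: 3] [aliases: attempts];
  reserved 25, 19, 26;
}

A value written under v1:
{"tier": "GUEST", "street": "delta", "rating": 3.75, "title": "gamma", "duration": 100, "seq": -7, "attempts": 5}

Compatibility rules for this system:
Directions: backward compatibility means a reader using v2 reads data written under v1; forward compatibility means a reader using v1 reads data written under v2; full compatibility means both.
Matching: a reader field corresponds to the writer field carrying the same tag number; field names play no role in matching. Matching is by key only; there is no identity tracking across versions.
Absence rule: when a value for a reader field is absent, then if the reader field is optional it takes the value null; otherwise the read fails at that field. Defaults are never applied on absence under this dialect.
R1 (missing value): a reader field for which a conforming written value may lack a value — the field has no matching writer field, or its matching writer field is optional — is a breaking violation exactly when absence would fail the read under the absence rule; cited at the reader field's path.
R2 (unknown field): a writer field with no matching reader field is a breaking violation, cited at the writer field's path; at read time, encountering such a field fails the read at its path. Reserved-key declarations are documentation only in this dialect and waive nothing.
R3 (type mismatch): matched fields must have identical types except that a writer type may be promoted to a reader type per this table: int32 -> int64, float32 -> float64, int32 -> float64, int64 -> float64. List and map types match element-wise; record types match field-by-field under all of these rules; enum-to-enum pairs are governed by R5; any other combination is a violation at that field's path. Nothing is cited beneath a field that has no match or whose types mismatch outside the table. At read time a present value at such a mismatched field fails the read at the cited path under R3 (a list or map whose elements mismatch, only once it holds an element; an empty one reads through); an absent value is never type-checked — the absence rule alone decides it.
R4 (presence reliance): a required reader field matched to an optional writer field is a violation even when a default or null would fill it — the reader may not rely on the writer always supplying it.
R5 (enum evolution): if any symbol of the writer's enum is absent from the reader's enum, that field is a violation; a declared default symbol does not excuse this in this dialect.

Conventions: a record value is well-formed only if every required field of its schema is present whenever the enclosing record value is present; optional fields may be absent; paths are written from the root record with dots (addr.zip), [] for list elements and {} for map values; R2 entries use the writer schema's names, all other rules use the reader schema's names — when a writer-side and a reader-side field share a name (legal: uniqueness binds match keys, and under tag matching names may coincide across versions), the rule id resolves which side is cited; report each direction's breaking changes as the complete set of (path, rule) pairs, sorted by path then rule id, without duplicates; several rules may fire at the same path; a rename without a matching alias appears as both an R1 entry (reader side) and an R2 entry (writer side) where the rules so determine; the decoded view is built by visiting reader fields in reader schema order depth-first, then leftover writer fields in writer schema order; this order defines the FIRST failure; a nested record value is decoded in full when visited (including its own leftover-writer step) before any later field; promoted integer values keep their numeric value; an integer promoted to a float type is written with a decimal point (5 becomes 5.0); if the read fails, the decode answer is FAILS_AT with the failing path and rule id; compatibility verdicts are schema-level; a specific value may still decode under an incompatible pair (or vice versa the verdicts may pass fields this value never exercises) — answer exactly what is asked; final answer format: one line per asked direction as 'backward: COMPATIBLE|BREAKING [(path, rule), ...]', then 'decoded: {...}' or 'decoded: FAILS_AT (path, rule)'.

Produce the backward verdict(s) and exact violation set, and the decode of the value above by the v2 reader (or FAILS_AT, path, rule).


each type pair in Profile: writer, then reader
backward analysis of Profile with v2 as reader and v1 as writer:
  writer required, Channel -> Channel: reader tier maps from writer tier
  writer required, string -> string: reader notes maps from writer street
  no writer field matches reader age
  writer optional, float64 -> float64: reader rating maps from writer rating
  writer required, string -> string: reader title maps from writer title
  writer required, int64 -> int64: reader duration maps from writer duration
  writer required, int64 -> int64: reader seq maps from writer seq
  writer optional, int32 -> int32: reader zip maps from writer attempts
  => no violations; backward on Profile: COMPATIBLE
decode (reader v2):
  tier := "GUEST"
  notes := "delta" (from writer street)
  age := null (absent, optional -> null)
  rating := 3.75
  title := "gamma"
  duration := 100
  seq := -7
  zip := 5 (from writer attempts)
  => decoded: {"tier": "GUEST", "notes": "delta", "age": null, "rating": 3.75, "title": "gamma", "duration": 100, "seq": -7, "zip": 5}
the other Profile changes do not affect what is asked:
  enum Channel (field tier in record Profile): symbol FAX added -> its effect on Profile is confined to the forward direction, not asked

backward: COMPATIBLE []; decoded: {"tier": "GUEST", "notes": "delta", "age": null, "rating": 3.75, "title": "gamma", "duration": 100, "seq": -7, "zip": 5}


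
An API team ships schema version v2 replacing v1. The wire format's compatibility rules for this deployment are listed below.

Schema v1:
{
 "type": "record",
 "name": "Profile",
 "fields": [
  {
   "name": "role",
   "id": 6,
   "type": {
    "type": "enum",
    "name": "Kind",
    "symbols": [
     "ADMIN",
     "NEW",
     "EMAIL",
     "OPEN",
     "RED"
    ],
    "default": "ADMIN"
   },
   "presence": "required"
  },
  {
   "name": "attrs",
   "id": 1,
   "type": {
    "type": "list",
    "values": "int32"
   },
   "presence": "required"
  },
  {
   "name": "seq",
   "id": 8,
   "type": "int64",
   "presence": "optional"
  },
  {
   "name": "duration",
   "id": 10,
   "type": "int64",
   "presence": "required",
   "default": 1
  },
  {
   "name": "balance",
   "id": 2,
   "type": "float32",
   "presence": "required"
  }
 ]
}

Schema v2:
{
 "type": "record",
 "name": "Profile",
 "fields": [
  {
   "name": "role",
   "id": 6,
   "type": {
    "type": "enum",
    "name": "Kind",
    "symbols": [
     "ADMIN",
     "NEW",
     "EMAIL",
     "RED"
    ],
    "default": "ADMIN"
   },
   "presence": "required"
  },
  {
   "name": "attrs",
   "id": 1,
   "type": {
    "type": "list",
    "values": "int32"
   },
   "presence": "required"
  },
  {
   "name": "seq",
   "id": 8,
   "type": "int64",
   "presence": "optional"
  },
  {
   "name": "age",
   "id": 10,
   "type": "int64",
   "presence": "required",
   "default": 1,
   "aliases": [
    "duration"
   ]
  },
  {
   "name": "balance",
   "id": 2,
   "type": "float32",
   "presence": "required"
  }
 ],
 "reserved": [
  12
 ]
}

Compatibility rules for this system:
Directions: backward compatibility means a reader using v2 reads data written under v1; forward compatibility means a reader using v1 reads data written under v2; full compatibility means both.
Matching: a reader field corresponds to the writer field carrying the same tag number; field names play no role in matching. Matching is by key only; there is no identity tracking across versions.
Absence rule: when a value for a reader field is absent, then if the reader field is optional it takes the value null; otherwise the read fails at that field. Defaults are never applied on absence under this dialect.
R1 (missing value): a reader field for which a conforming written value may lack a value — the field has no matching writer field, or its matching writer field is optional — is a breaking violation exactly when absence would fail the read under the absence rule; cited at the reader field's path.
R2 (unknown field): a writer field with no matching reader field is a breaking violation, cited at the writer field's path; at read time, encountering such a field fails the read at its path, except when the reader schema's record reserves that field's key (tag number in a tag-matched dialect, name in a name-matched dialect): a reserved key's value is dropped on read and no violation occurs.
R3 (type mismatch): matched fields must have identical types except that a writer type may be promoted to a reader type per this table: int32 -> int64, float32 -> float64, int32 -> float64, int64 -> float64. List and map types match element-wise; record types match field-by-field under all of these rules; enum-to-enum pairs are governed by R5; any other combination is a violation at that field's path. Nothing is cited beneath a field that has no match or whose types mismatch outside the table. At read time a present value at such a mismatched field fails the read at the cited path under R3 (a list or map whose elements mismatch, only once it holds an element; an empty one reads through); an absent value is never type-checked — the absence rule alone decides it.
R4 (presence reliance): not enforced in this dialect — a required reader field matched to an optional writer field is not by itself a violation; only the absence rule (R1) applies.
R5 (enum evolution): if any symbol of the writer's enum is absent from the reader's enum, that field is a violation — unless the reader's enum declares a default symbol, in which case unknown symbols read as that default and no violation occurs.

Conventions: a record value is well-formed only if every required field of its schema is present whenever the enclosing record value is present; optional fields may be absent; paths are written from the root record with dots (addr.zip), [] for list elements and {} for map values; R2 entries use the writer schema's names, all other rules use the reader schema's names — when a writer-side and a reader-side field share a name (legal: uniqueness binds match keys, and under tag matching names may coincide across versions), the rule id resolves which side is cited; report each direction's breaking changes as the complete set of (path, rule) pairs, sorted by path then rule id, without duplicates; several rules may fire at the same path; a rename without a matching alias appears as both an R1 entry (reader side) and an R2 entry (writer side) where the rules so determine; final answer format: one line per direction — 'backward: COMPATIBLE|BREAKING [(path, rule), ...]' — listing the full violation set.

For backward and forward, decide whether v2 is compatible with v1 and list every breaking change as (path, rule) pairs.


backward: COMPATIBLE []; forward: COMPATIBLE []

each type pair in Profile: writer, then reader
backward analysis of Profile with v2 as reader and v1 as writer:
  Kind -> Kind, writer required: role aligns to role
  list<int32> -> list<int32>, writer required: attrs aligns to attrs
  int64 -> int64, writer optional: seq aligns to seq
  int64 -> int64, writer required: age aligns to duration
  float32 -> float32, writer required: balance aligns to balance
  nothing fires on Profile: backward is COMPATIBLE
forward analysis of Profile with v1 as reader and v2 as writer:
  Kind -> Kind, writer required: role aligns to role
  list<int32> -> list<int32>, writer required: attrs aligns to attrs
  int64 -> int64, writer optional: seq aligns to seq
  int64 -> int64, writer required: duration aligns to age
  float32 -> float32, writer required: balance aligns to balance
  nothing fires on Profile: forward is COMPATIBLE


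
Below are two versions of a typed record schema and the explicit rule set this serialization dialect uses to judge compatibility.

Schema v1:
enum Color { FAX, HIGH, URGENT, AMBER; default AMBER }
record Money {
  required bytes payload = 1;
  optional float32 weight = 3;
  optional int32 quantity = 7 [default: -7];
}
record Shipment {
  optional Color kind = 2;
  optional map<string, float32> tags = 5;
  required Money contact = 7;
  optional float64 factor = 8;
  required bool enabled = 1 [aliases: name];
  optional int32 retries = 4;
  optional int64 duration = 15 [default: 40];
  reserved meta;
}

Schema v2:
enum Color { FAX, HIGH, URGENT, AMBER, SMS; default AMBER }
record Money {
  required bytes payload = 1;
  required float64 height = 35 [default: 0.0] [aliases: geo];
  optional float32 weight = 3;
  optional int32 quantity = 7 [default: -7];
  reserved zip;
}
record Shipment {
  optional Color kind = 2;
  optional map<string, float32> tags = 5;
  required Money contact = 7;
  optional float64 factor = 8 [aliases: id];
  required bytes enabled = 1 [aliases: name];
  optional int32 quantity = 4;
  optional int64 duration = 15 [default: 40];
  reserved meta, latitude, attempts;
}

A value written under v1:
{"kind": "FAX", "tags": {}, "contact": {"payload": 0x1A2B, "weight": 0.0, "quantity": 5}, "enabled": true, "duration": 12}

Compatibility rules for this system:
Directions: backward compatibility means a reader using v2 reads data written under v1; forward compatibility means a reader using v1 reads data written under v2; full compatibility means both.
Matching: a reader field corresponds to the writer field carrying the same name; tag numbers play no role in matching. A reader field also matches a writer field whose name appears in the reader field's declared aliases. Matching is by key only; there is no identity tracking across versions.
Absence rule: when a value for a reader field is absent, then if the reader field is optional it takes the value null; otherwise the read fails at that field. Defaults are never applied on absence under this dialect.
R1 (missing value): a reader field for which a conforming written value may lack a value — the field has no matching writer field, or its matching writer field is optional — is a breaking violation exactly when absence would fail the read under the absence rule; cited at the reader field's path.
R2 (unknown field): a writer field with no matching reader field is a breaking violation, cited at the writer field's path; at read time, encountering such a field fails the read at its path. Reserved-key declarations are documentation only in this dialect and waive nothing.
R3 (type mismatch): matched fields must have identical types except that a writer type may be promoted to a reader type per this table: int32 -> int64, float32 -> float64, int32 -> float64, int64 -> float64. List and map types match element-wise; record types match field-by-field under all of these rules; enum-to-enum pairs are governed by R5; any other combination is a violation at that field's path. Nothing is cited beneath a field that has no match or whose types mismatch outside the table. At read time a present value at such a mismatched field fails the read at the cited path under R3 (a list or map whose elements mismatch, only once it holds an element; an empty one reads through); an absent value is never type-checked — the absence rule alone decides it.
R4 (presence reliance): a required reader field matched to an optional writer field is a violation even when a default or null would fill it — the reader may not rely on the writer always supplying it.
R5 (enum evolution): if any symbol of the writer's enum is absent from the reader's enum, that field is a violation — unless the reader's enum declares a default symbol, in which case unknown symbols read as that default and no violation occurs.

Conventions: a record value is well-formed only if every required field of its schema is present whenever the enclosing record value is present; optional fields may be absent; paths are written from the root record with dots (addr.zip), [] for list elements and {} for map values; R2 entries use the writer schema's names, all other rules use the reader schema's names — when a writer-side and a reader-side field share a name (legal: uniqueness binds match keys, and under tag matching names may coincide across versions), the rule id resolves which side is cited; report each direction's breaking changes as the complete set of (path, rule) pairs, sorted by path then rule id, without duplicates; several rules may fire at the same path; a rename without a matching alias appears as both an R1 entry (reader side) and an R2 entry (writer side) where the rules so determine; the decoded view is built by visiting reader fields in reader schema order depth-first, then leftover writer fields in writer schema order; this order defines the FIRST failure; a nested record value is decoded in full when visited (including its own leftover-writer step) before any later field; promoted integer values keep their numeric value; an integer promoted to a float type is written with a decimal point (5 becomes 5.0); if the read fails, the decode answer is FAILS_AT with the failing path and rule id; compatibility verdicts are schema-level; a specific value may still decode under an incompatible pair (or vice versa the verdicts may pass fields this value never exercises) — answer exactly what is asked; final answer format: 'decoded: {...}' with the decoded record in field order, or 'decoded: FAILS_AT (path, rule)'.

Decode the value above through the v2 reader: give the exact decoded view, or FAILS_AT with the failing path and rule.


each type pair in Shipment: writer, then reader
decode (reader v2):
  kind := "FAX"
  tags := {}
  contact.payload := 0x1A2B
  read fails at contact.height under R1 (no fill)
  => FAILS_AT (contact.height, R1)
ruling out the remaining Shipment differences:
  field enabled in record Shipment: type bool changed to bytes -> matters for Shipment compatibility verdicts, not for this value's decode
  enum Color (field kind in record Shipment): symbol SMS added -> inert under this dialect — no rule fires on Shipment and the result does not move
  renamed field retries to quantity in record Shipment -> matters for Shipment compatibility verdicts, not for this value's decode

decoded: FAILS_AT (contact.height, R1)


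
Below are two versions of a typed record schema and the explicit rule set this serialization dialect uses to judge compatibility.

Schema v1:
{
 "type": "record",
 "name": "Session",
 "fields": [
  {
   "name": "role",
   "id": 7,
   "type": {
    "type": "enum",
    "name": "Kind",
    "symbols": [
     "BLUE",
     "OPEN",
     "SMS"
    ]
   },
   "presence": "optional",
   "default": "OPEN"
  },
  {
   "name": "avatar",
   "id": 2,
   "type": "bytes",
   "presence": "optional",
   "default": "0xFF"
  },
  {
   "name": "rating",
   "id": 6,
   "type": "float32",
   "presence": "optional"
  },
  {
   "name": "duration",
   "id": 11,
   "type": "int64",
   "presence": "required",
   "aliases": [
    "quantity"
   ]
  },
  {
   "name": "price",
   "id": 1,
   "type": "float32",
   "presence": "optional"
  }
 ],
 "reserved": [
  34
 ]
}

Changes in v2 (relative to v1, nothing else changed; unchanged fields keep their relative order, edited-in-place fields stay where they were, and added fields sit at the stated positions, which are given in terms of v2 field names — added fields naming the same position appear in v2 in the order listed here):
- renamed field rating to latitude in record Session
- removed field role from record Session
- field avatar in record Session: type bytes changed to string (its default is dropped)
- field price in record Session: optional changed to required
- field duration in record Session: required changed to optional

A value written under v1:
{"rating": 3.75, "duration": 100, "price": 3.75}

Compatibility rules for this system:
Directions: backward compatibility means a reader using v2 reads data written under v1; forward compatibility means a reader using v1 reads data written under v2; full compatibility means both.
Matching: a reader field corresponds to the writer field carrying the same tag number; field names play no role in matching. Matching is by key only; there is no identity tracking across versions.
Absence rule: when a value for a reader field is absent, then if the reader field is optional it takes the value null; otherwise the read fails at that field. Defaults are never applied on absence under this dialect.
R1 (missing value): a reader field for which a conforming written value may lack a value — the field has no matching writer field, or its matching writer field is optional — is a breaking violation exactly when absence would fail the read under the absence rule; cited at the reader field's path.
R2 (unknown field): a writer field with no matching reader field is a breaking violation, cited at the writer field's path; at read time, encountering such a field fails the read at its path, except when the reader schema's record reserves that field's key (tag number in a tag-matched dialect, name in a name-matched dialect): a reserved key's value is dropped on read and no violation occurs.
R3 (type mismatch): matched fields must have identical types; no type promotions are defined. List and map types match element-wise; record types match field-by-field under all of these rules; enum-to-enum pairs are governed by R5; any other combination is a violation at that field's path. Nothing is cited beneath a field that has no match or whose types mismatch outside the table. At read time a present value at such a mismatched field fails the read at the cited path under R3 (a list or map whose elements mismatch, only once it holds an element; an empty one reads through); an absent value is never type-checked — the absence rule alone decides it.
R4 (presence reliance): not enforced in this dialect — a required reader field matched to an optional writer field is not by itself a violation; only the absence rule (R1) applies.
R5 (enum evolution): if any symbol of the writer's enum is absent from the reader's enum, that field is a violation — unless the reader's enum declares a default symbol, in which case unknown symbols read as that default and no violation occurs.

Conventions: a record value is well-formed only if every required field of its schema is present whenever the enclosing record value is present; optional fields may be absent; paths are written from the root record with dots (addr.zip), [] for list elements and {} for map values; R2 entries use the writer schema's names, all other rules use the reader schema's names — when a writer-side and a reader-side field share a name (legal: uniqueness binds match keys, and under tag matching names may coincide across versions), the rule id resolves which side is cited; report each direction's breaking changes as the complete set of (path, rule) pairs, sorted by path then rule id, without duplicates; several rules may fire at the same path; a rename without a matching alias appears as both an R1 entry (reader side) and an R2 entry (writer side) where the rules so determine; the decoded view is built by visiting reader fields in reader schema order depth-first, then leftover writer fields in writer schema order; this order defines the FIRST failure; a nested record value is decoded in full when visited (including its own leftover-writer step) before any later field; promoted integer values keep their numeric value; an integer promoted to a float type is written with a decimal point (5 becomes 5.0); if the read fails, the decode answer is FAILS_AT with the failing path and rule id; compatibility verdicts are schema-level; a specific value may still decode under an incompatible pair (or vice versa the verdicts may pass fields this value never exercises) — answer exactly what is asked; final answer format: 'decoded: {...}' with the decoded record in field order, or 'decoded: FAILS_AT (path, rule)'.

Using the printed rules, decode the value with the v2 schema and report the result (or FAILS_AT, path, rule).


in Session below, arrows point writer -> reader
decoding the Session value with the v2 reader:
  avatar := null (missing; optional => null)
  latitude := 3.75 (from writer rating)
  duration := 100
  price := 3.75
  => decoded: {"avatar": null, "latitude": 3.75, "duration": 100, "price": 3.75}
checking off the Session differences that do not matter here:
  field avatar in record Session: type bytes changed to string (its default is dropped) -> matters for Session compatibility verdicts, not for this value's decode
  field price in record Session: optional changed to required -> matters for Session compatibility verdicts, not for this value's decode
  field duration in record Session: required changed to optional -> matters for Session compatibility verdicts, not for this value's decode

decoded: {"avatar": null, "latitude": 3.75, "duration": 100, "price": 3.75}


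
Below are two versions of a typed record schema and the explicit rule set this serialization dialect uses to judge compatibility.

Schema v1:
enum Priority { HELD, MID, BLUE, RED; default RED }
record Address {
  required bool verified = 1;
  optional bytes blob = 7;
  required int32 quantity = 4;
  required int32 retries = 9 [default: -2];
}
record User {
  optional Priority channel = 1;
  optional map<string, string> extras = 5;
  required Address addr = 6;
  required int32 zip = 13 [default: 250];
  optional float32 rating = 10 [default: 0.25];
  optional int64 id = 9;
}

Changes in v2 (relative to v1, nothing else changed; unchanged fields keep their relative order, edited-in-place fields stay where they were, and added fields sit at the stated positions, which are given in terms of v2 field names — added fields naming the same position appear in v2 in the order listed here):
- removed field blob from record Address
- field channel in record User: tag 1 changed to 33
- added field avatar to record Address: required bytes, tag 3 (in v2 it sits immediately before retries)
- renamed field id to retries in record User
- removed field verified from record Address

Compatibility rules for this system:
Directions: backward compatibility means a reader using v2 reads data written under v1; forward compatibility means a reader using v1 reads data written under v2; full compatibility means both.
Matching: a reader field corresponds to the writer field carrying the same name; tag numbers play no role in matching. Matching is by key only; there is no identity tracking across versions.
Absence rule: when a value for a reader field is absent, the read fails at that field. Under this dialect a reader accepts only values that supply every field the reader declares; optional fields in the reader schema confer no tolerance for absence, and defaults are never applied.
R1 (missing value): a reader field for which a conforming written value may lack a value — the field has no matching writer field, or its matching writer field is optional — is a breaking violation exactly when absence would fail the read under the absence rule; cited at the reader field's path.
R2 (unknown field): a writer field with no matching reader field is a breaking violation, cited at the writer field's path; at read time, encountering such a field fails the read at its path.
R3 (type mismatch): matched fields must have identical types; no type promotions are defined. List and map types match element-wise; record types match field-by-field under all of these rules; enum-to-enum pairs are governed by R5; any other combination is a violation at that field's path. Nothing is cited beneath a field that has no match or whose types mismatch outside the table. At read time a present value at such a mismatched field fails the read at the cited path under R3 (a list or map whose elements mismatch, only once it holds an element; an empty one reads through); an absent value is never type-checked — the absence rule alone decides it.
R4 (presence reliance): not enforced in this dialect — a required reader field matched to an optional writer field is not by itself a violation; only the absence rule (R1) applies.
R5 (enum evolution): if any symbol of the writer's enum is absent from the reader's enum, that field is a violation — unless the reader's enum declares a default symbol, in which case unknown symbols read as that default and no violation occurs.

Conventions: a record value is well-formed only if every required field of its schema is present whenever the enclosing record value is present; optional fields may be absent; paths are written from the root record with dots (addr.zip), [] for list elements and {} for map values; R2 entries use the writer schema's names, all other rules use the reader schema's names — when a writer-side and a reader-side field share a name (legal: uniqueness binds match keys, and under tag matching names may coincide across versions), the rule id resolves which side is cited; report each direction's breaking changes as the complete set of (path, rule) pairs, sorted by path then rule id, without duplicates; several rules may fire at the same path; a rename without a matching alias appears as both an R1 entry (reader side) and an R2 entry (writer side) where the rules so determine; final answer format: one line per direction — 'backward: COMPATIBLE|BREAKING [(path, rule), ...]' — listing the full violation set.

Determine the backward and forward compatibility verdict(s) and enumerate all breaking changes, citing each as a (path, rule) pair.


backward: BREAKING [(addr.avatar, R1), (addr.blob, R2), (addr.verified, R2), (channel, R1), (extras, R1), (id, R2), (rating, R1), (retries, R1)]; forward: BREAKING [(addr.avatar, R2), (addr.blob, R1), (addr.verified, R1), (channel, R1), (extras, R1), (id, R1), (rating, R1), (retries, R2)]

arrows below run writer -> reader for User
backward for User (reader v2, writer v1):
  writer optional, Priority -> Priority: reader channel maps from writer channel
  writer optional, map<string, string> -> map<string, string>: reader extras maps from writer extras
  writer required, Address -> Address: reader addr maps from writer addr
  writer required, int32 -> int32: reader zip maps from writer zip
  writer optional, float32 -> float32: reader rating maps from writer rating
  retries has no writer counterpart
  writer field id has no reader counterpart
  writer required, int32 -> int32: reader addr.quantity maps from writer addr.quantity
  addr.avatar has no writer counterpart
  writer required, int32 -> int32: reader addr.retries maps from writer addr.retries
  writer field addr.verified has no reader counterpart
  writer field addr.blob has no reader counterpart
  R1 fires at addr.avatar
  R2 fires at addr.blob
  R2 fires at addr.verified
  R1 fires at channel
  R1 fires at extras
  R2 fires at id
  R1 fires at rating
  R1 fires at retries
  => backward verdict for User: BREAKING, 8 violation(s)
forward for User (reader v1, writer v2):
  writer optional, Priority -> Priority: reader channel maps from writer channel
  writer optional, map<string, string> -> map<string, string>: reader extras maps from writer extras
  writer required, Address -> Address: reader addr maps from writer addr
  writer required, int32 -> int32: reader zip maps from writer zip
  writer optional, float32 -> float32: reader rating maps from writer rating
  id has no writer counterpart
  writer field retries has no reader counterpart
  addr.verified has no writer counterpart
  addr.blob has no writer counterpart
  writer required, int32 -> int32: reader addr.quantity maps from writer addr.quantity
  writer required, int32 -> int32: reader addr.retries maps from writer addr.retries
  writer field addr.avatar has no reader counterpart
  R2 fires at addr.avatar
  R1 fires at addr.blob
  R1 fires at addr.verified
  R1 fires at channel
  R1 fires at extras
  R1 fires at id
  R1 fires at rating
  R2 fires at retries
  => forward verdict for User: BREAKING, 8 violation(s)


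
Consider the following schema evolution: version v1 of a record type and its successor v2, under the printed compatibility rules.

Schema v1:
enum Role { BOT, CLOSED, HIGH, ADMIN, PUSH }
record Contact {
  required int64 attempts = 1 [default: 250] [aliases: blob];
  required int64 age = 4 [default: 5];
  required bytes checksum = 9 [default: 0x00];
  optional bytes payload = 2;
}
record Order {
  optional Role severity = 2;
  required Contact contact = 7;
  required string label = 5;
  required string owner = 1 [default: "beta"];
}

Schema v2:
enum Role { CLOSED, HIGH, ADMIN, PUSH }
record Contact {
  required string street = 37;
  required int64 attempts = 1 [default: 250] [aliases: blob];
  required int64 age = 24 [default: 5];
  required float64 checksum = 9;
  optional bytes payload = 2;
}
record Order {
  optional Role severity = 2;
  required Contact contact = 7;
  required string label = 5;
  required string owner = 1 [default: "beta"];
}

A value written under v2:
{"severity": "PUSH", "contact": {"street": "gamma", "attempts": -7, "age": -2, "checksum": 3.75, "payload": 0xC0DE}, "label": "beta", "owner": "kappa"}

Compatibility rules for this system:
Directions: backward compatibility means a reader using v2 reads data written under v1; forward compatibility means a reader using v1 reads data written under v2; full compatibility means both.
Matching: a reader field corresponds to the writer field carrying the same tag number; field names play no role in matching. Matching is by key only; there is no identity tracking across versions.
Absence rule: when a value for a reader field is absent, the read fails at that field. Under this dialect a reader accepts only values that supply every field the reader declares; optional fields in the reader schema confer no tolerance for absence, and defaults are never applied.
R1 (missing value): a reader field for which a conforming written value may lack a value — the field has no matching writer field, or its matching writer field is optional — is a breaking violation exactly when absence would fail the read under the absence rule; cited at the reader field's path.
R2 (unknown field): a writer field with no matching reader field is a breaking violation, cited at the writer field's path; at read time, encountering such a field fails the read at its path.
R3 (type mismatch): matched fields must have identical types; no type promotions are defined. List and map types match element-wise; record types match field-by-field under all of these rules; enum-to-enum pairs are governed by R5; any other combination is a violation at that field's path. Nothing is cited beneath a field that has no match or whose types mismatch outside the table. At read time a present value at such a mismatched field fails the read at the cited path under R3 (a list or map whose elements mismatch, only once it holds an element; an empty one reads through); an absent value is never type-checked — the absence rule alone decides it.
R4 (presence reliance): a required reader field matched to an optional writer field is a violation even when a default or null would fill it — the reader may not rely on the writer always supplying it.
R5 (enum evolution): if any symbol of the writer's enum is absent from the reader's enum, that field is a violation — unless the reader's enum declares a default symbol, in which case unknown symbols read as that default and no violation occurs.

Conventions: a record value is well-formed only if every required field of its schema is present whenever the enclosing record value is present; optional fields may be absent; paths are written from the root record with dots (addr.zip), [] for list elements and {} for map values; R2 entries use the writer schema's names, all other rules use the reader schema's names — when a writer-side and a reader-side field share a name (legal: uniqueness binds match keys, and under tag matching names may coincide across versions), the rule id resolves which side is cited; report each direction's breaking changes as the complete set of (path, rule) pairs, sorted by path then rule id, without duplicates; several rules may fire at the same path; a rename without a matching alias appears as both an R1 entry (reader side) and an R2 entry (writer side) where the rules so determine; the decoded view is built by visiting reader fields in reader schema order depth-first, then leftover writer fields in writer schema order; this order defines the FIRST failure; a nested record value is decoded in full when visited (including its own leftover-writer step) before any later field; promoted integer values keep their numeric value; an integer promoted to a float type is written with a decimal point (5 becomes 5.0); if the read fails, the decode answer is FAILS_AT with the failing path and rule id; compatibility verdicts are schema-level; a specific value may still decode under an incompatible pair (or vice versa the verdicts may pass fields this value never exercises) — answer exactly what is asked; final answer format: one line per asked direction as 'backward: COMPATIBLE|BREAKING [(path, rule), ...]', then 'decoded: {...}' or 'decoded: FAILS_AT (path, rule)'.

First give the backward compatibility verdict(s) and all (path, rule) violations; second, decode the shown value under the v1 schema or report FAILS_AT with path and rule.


backward: BREAKING [(contact.age, R1), (contact.age, R2), (contact.checksum, R3), (contact.payload, R1), (contact.street, R1), (severity, R1), (severity, R5)]; decoded: FAILS_AT (contact.age, R1)

each type pair in Order: writer, then reader
backward pass over Order, reader schema v2, writer schema v1:
  Role -> Role, writer optional: severity aligns to severity
  Contact -> Contact, writer required: contact aligns to contact
  string -> string, writer required: label aligns to label
  string -> string, writer required: owner aligns to owner
  contact.street has no writer counterpart
  int64 -> int64, writer required: contact.attempts aligns to contact.attempts
  contact.age has no writer counterpart
  bytes -> float64, writer required: contact.checksum aligns to contact.checksum
  bytes -> bytes, writer optional: contact.payload aligns to contact.payload
  contact.age (writer side), unknown to reader
  breaking: (contact.age, R1)
  breaking: (contact.age, R2)
  breaking: (contact.checksum, R3)
  breaking: (contact.payload, R1)
  breaking: (contact.street, R1)
  breaking: (severity, R1)
  breaking: (severity, R5)
  backward on Order therefore BREAKING (7)
migrating the Order value to v1:
  severity := "PUSH"
  contact.attempts := -7
  read fails at contact.age under R1 (no fill)
  => FAILS_AT (contact.age, R1)


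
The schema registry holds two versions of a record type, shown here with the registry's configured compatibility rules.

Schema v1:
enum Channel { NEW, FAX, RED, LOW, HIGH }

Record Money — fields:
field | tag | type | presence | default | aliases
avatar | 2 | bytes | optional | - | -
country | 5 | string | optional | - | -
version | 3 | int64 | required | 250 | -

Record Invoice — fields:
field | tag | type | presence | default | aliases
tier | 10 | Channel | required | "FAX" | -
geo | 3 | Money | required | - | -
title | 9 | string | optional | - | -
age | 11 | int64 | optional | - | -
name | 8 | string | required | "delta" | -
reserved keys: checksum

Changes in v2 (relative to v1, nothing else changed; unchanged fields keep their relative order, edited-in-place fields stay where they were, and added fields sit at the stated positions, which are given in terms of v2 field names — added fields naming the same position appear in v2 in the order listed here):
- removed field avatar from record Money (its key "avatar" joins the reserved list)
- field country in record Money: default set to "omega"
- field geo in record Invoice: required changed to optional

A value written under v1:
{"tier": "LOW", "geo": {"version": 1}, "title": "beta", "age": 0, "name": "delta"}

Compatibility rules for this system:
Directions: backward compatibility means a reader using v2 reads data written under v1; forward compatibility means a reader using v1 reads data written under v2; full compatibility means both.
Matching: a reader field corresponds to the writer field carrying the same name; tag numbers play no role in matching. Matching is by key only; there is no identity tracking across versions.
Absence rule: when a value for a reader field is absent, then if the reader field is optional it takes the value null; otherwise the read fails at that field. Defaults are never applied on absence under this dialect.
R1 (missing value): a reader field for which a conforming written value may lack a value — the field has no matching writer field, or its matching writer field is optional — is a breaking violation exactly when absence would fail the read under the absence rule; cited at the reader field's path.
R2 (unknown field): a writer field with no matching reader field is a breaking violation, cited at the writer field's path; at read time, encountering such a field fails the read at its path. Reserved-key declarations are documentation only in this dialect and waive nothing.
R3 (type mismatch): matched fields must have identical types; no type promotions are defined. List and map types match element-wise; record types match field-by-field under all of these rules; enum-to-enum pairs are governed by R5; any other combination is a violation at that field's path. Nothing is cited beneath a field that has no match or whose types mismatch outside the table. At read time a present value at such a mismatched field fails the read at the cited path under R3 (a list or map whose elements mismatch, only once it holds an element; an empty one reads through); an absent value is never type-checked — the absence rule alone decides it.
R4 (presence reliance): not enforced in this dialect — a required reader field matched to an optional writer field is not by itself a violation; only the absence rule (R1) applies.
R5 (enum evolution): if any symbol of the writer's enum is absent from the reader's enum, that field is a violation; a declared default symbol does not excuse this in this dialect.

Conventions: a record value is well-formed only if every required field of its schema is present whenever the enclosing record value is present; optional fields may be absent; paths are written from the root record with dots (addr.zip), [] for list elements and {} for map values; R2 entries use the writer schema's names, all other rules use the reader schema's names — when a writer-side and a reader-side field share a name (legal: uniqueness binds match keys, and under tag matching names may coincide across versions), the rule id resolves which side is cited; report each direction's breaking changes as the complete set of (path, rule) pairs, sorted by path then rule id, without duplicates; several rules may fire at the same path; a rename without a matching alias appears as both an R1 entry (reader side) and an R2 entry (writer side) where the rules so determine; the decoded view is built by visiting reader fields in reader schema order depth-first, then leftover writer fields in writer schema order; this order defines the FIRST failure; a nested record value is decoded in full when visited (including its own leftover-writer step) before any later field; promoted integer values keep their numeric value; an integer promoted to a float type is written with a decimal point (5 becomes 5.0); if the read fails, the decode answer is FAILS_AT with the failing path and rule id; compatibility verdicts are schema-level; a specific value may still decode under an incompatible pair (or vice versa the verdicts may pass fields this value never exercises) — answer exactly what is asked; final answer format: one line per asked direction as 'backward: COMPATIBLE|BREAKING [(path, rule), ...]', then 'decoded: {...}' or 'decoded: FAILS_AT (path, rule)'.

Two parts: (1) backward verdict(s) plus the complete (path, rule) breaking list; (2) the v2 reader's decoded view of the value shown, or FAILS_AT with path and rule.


backward: BREAKING [(geo.avatar, R2)]; decoded: {"tier": "LOW", "geo": {"country": null, "version": 1}, "title": "beta", "age": 0, "name": "delta"}

the writer's type comes first in each Invoice pair
backward on Invoice — v2 reading data written by v1:
  tier: Channel -> Channel, writer required; from tier
  geo: Money -> Money, writer required; from geo
  title: string -> string, writer optional; from title
  age: int64 -> int64, writer optional; from age
  name: string -> string, writer required; from name
  geo.country: string -> string, writer optional; from geo.country
  geo.version: int64 -> int64, writer required; from geo.version
  leftover writer field: geo.avatar
  violation R2 at geo.avatar
  => backward: BREAKING (1)
decode walk for Invoice under reader schema v2:
  tier := "LOW"
  geo.country := null (missing; optional => null)
  geo.version := 1
  title := "beta"
  age := 0
  name := "delta"
  => decoded: {"tier": "LOW", "geo": {"country": null, "version": 1}, "title": "beta", "age": 0, "name": "delta"}
diffs on Invoice not affecting the asked answer:
  field country in record Money: default set to "omega" -> fires no rule on Invoice, leaving the asked answer as it is
  field geo in record Invoice: required changed to optional -> its effect on Invoice is confined to the forward direction, not asked
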